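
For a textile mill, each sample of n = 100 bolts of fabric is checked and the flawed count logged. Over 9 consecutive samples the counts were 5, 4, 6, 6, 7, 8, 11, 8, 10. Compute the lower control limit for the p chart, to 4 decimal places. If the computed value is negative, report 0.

0.0000

p̄ = Σdᵢ / (k·n) = 65 / (9 × 100) = 0.07222
LCL = p̄ − 3·√(p̄(1−p̄)/n) = 0.07222 − 3 × 0.02589 = -0.00543 → 0 (negative, so LCL = 0)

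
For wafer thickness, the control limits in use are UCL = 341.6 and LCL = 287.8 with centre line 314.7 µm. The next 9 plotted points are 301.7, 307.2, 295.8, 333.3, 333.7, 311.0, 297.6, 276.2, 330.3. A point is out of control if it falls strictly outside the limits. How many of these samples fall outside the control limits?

Compare each point to [287.8, 341.6]: sample 8 = 276.2 < LCL.

1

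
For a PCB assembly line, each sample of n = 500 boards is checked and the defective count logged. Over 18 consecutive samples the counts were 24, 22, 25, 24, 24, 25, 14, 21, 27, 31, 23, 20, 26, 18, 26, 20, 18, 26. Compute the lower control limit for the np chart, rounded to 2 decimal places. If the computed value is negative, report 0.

8.95

p̄ = Σdᵢ / (k·n) = 414 / (18 × 500) = 0.04600
LCL = np̄ − 3·√(np̄(1−p̄)) = 23.0000 − 3 × 4.6842 = 8.9473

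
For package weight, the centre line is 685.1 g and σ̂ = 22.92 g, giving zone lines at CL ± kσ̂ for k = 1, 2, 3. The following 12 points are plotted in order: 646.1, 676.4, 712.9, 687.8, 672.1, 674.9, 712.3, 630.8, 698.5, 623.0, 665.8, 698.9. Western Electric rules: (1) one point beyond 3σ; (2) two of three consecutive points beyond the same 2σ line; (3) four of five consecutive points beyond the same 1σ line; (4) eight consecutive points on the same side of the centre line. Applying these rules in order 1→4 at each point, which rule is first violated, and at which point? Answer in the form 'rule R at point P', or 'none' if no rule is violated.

rule 2 at point 10

Zone of each point (C = within 1σ̂, B = 1σ̂–2σ̂, A = 2σ̂–3σ̂, * = beyond 3σ̂; sign = side of CL): 1:-B, 2:-C, 3:+B, 4:+C, 5:-C, 6:-C, 7:+B, 8:-A, 9:+C, 10:-A, 11:-C, 12:+C
Rule 2 (two of three consecutive points beyond the same 2σ limit) is satisfied at point 10.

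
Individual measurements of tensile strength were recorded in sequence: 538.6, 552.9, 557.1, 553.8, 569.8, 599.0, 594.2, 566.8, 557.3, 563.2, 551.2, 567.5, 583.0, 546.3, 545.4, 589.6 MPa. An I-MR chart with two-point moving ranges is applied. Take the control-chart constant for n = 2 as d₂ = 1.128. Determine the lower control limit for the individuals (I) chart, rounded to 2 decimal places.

X̄ = (538.6 + 552.9 + 557.1 + 553.8 + 569.8 + 599.0 + 594.2 + 566.8 + 557.3 + 563.2 + 551.2 + 567.5 + 583.0 + 546.3 + 545.4 + 589.6) / 16 = 564.7313
Moving ranges: 14.3, 4.2, 3.3, 16.0, 29.2, 4.8, 27.4, 9.5, 5.9, 12.0, 16.3, 15.5, 36.7, 0.9, 44.2; M̄R̄ = 240.2000 / 15 = 16.0133
LCL = X̄ − 3·M̄R̄/d₂ = 564.7313 − 3 × 16.0133 / 1.128 = 522.1426

522.14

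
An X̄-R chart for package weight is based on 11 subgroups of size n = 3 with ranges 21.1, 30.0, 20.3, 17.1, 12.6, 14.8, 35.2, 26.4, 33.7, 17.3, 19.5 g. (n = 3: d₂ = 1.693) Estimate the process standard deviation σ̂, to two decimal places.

13.32

R̄ = (21.1 + 30.0 + 20.3 + 17.1 + 12.6 + 14.8 + 35.2 + 26.4 + 33.7 + 17.3 + 19.5) / 11 = 22.5455
σ̂ = R̄ / d₂ = 22.5455 / 1.693 = 13.3169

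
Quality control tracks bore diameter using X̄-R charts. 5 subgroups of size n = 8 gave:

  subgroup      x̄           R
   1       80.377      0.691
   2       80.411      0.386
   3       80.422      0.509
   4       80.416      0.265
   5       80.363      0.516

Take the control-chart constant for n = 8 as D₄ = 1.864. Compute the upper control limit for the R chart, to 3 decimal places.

R̄ = (0.691 + 0.386 + 0.509 + 0.265 + 0.516) / 5 = 2.3670 / 5 = 0.4734
UCL_R = D₄·R̄ = 1.864 × 0.4734 = 0.8824

0.882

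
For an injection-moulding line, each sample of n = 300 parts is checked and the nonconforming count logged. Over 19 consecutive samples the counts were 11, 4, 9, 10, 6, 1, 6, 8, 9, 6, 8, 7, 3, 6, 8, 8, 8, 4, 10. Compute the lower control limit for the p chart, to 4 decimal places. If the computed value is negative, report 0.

0.0000

p̄ = Σdᵢ / (k·n) = 132 / (19 × 300) = 0.02316
LCL = p̄ − 3·√(p̄(1−p̄)/n) = 0.02316 − 3 × 0.00868 = -0.00289 → 0 (negative, so LCL = 0)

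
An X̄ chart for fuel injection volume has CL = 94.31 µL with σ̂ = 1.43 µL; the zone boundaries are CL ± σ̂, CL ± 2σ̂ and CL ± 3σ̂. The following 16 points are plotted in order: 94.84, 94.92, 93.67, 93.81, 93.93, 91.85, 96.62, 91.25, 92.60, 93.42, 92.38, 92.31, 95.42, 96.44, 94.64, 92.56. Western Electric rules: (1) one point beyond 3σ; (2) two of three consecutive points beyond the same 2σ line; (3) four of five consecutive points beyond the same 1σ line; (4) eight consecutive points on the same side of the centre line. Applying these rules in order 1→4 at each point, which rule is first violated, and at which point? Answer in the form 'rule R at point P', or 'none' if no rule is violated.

rule 3 at point 12

Zone of each point (C = within 1σ̂, B = 1σ̂–2σ̂, A = 2σ̂–3σ̂, * = beyond 3σ̂; sign = side of CL): 1:+C, 2:+C, 3:-C, 4:-C, 5:-C, 6:-B, 7:+B, 8:-A, 9:-B, 10:-C, 11:-B, 12:-B, 13:+C, 14:+B, 15:+C, 16:-B
Rule 3 (four of five consecutive points beyond the same 1σ limit) is satisfied at point 12.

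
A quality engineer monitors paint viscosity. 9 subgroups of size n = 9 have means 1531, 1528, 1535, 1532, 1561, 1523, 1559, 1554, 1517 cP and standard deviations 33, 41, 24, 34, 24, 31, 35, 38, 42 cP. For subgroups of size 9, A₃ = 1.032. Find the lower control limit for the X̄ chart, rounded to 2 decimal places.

1503.15

X̄̄ = (1531 + 1528 + 1535 + 1532 + 1561 + 1523 + 1559 + 1554 + 1517) / 9 = 1537.7778
s̄ = (33 + 41 + 24 + 34 + 24 + 31 + 35 + 38 + 42) / 9 = 33.5556
LCL = X̄̄ − A₃·s̄ = 1537.7778 − 1.032 × 33.5556 = 1503.1484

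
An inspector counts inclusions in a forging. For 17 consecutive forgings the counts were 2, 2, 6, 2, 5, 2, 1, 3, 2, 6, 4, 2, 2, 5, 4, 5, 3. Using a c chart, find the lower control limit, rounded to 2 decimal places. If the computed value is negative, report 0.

0.00

c̄ = (2 + 2 + 6 + 2 + 5 + 2 + 1 + 3 + 2 + 6 + 4 + 2 + 2 + 5 + 4 + 5 + 3) / 17 = 56 / 17 = 3.2941
LCL = c̄ − 3√c̄ = 3.2941 − 3 × 1.8150 = -2.1508 → 0 (cannot be negative)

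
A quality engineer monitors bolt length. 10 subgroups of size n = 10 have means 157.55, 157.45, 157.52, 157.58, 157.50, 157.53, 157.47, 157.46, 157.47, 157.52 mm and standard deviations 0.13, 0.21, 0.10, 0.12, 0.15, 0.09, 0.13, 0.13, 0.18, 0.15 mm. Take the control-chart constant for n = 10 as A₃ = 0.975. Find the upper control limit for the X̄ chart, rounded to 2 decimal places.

157.64

X̄̄ = (157.55 + 157.45 + 157.52 + 157.58 + 157.50 + 157.53 + 157.47 + 157.46 + 157.47 + 157.52) / 10 = 157.5050
s̄ = (0.13 + 0.21 + 0.10 + 0.12 + 0.15 + 0.09 + 0.13 + 0.13 + 0.18 + 0.15) / 10 = 0.1390
UCL = X̄̄ + A₃·s̄ = 157.5050 + 0.975 × 0.1390 = 157.6405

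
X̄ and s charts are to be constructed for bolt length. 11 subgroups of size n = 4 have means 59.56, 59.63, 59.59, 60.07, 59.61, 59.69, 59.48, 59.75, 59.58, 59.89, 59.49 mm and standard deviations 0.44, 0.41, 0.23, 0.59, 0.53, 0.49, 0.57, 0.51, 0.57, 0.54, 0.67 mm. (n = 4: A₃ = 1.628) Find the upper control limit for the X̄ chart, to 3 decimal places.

60.489

X̄̄ = (59.56 + 59.63 + 59.59 + 60.07 + 59.61 + 59.69 + 59.48 + 59.75 + 59.58 + 59.89 + 59.49) / 11 = 59.6673
s̄ = (0.44 + 0.41 + 0.23 + 0.59 + 0.53 + 0.49 + 0.57 + 0.51 + 0.57 + 0.54 + 0.67) / 11 = 0.5045
UCL = X̄̄ + A₃·s̄ = 59.6673 + 1.628 × 0.5045 = 60.4887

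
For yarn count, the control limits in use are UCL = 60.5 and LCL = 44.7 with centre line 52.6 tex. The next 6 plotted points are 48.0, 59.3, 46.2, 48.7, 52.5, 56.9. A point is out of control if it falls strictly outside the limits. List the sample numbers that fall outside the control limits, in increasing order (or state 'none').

none

All 6 points lie within [44.7, 60.5].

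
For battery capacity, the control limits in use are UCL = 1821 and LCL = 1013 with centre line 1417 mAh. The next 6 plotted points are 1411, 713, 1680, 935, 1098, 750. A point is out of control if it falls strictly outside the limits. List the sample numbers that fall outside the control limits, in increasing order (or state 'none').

Compare each point to [1013, 1821]: sample 2 = 713 < LCL; sample 4 = 935 < LCL; sample 6 = 750 < LCL.

2, 4, 6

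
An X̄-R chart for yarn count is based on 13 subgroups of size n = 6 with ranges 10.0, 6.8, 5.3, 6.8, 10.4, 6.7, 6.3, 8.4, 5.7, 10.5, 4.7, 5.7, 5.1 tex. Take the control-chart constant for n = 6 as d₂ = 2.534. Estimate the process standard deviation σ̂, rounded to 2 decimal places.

2.80

R̄ = (10.0 + 6.8 + 5.3 + 6.8 + 10.4 + 6.7 + 6.3 + 8.4 + 5.7 + 10.5 + 4.7 + 5.7 + 5.1) / 13 = 7.1077
σ̂ = R̄ / d₂ = 7.1077 / 2.534 = 2.8049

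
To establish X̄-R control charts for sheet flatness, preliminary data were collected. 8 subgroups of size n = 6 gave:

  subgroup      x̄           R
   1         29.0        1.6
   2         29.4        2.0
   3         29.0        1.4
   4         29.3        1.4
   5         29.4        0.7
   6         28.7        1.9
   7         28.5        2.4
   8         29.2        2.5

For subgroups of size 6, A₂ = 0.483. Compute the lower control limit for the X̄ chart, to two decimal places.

28.22

X̄̄ = (29.0 + 29.4 + 29.0 + 29.3 + 29.4 + 28.7 + 28.5 + 29.2) / 8 = 232.5000 / 8 = 29.0625
R̄ = (1.6 + 2.0 + 1.4 + 1.4 + 0.7 + 1.9 + 2.4 + 2.5) / 8 = 13.9000 / 8 = 1.7375
LCL = X̄̄ − A₂·R̄ = 29.0625 − 0.483 × 1.7375 = 28.2233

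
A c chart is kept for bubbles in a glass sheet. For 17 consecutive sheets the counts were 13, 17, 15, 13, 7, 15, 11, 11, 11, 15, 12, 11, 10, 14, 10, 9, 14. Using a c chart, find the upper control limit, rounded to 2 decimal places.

22.73

c̄ = (13 + 17 + 15 + 13 + 7 + 15 + 11 + 11 + 11 + 15 + 12 + 11 + 10 + 14 + 10 + 9 + 14) / 17 = 208 / 17 = 12.2353
UCL = c̄ + 3√c̄ = 12.2353 + 3 × √12.2353 = 12.2353 + 3 × 3.4979 = 22.7290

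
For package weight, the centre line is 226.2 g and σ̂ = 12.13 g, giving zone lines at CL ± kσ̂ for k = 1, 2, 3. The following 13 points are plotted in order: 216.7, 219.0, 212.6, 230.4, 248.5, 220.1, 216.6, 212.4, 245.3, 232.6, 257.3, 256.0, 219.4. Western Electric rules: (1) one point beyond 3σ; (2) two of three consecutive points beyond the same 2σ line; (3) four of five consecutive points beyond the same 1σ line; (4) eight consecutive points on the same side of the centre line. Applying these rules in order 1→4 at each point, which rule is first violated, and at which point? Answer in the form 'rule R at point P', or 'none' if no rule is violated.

Zone of each point (C = within 1σ̂, B = 1σ̂–2σ̂, A = 2σ̂–3σ̂, * = beyond 3σ̂; sign = side of CL): 1:-C, 2:-C, 3:-B, 4:+C, 5:+B, 6:-C, 7:-C, 8:-B, 9:+B, 10:+C, 11:+A, 12:+A, 13:-C
Rule 2 (two of three consecutive points beyond the same 2σ limit) is satisfied at point 12.

rule 2 at point 12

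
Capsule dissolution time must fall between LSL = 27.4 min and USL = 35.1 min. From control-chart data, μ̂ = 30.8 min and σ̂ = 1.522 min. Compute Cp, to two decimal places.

0.84

Cp = (USL − LSL) / (6σ̂) = (35.1 − 27.4) / (6 × 1.522) = 7.7000 / 9.1320 = 0.8432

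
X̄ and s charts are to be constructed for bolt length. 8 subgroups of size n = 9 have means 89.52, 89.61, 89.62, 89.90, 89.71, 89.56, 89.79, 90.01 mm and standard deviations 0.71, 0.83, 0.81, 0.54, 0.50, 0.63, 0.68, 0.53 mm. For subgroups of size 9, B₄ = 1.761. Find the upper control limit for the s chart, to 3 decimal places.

1.151

s̄ = (0.71 + 0.83 + 0.81 + 0.54 + 0.50 + 0.63 + 0.68 + 0.53) / 8 = 0.6538
UCL_s = B₄·s̄ = 1.761 × 0.6538 = 1.1513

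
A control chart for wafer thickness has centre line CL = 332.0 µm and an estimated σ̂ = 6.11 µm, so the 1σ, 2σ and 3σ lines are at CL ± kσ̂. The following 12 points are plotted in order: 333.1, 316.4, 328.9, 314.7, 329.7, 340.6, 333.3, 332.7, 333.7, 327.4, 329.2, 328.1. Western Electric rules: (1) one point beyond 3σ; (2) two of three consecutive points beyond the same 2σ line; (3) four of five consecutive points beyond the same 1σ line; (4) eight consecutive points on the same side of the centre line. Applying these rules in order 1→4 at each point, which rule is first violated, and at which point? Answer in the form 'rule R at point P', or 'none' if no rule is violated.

rule 2 at point 4

Zone of each point (C = within 1σ̂, B = 1σ̂–2σ̂, A = 2σ̂–3σ̂, * = beyond 3σ̂; sign = side of CL): 1:+C, 2:-A, 3:-C, 4:-A, 5:-C, 6:+B, 7:+C, 8:+C, 9:+C, 10:-C, 11:-C, 12:-C
Rule 2 (two of three consecutive points beyond the same 2σ limit) is satisfied at point 4.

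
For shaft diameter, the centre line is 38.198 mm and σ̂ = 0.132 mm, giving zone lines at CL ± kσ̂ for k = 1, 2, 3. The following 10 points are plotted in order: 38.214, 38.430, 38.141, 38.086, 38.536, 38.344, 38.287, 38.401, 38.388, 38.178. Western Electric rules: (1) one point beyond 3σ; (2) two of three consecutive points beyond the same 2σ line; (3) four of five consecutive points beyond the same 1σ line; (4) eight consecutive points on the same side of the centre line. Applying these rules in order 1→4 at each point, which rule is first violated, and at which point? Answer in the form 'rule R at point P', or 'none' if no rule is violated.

Zone of each point (C = within 1σ̂, B = 1σ̂–2σ̂, A = 2σ̂–3σ̂, * = beyond 3σ̂; sign = side of CL): 1:+C, 2:+B, 3:-C, 4:-C, 5:+A, 6:+B, 7:+C, 8:+B, 9:+B, 10:-C
Rule 3 (four of five consecutive points beyond the same 1σ limit) is satisfied at point 9.

rule 3 at point 9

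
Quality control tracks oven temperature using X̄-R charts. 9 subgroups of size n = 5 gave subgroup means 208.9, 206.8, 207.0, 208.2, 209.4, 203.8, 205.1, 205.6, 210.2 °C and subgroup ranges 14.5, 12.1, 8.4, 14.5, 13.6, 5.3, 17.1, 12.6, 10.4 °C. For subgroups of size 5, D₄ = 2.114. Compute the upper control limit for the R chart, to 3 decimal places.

25.485

R̄ = (14.5 + 12.1 + 8.4 + 14.5 + 13.6 + 5.3 + 17.1 + 12.6 + 10.4) / 9 = 108.5000 / 9 = 12.0556
UCL_R = D₄·R̄ = 2.114 × 12.0556 = 25.4854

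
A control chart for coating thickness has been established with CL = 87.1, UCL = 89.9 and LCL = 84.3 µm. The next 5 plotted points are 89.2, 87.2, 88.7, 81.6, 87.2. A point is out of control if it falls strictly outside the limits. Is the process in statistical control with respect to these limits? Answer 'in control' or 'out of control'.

out of control

Compare each point to [84.3, 89.9]: sample 4 = 81.6 < LCL.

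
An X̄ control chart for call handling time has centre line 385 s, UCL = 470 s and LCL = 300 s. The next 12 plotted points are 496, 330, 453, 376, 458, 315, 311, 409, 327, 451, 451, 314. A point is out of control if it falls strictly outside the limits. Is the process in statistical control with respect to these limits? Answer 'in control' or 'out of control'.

Compare each point to [300, 470]: sample 1 = 496 > UCL.

out of control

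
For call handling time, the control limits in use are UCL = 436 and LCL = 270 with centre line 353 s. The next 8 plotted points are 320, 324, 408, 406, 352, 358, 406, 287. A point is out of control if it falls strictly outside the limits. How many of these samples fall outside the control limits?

All 8 points lie within [270, 436].

0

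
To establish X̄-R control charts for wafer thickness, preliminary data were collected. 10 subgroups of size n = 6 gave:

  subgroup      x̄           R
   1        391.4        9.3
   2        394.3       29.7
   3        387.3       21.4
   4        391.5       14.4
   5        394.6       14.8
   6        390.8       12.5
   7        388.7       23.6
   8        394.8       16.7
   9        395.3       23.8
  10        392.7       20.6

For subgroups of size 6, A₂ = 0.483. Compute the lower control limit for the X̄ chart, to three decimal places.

383.118

X̄̄ = (391.4 + 394.3 + 387.3 + 391.5 + 394.6 + 390.8 + 388.7 + 394.8 + 395.3 + 392.7) / 10 = 3921.4000 / 10 = 392.1400
R̄ = (9.3 + 29.7 + 21.4 + 14.4 + 14.8 + 12.5 + 23.6 + 16.7 + 23.8 + 20.6) / 10 = 186.8000 / 10 = 18.6800
LCL = X̄̄ − A₂·R̄ = 392.1400 − 0.483 × 18.6800 = 383.1176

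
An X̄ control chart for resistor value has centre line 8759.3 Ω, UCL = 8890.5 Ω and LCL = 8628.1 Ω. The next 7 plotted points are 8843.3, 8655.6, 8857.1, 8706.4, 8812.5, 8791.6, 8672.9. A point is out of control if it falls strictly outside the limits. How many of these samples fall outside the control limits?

All 7 points lie within [8628.1, 8890.5].

0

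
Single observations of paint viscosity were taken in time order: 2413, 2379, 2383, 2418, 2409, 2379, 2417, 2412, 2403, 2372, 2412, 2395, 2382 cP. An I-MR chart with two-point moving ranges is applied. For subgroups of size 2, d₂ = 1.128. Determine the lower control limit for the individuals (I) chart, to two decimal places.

2339.27

X̄ = (2413 + 2379 + 2383 + 2418 + 2409 + 2379 + 2417 + 2412 + 2403 + 2372 + 2412 + 2395 + 2382) / 13 = 2398.0000
Moving ranges: 34, 4, 35, 9, 30, 38, 5, 9, 31, 40, 17, 13; M̄R̄ = 265.0000 / 12 = 22.0833
LCL = X̄ − 3·M̄R̄/d₂ = 2398.0000 − 3 × 22.0833 / 1.128 = 2339.2677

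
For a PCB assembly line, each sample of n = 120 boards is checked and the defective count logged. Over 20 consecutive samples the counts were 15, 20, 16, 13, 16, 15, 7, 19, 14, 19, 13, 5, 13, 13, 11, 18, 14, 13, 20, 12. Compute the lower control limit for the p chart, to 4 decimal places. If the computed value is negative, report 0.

0.0304

p̄ = Σdᵢ / (k·n) = 286 / (20 × 120) = 0.11917
LCL = p̄ − 3·√(p̄(1−p̄)/n) = 0.11917 − 3 × 0.02958 = 0.03044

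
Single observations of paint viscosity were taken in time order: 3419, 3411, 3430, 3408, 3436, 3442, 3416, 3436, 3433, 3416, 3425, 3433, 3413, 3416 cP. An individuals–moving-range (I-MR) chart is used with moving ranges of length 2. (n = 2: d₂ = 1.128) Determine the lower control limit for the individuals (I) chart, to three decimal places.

X̄ = (3419 + 3411 + 3430 + 3408 + 3436 + 3442 + 3416 + 3436 + 3433 + 3416 + 3425 + 3433 + 3413 + 3416) / 14 = 3423.8571
Moving ranges: 8, 19, 22, 28, 6, 26, 20, 3, 17, 9, 8, 20, 3; M̄R̄ = 189.0000 / 13 = 14.5385
LCL = X̄ − 3·M̄R̄/d₂ = 3423.8571 − 3 × 14.5385 / 1.128 = 3385.1910

3385.191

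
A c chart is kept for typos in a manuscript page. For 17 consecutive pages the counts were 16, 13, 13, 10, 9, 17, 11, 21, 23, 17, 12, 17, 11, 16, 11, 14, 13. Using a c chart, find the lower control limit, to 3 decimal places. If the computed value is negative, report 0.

c̄ = (16 + 13 + 13 + 10 + 9 + 17 + 11 + 21 + 23 + 17 + 12 + 17 + 11 + 16 + 11 + 14 + 13) / 17 = 244 / 17 = 14.3529
LCL = c̄ − 3√c̄ = 14.3529 − 3 × 3.7885 = 2.9874

2.987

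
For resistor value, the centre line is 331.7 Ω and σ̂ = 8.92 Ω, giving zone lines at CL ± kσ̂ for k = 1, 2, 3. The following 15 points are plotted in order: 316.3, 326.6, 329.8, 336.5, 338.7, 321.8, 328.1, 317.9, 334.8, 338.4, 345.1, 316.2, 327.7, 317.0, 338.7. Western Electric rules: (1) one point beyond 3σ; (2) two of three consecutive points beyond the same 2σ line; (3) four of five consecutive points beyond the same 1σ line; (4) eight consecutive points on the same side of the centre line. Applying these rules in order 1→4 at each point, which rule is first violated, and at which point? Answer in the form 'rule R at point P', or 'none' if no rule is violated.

Zone of each point (C = within 1σ̂, B = 1σ̂–2σ̂, A = 2σ̂–3σ̂, * = beyond 3σ̂; sign = side of CL): 1:-B, 2:-C, 3:-C, 4:+C, 5:+C, 6:-B, 7:-C, 8:-B, 9:+C, 10:+C, 11:+B, 12:-B, 13:-C, 14:-B, 15:+C
No rule fires across all 15 points.

none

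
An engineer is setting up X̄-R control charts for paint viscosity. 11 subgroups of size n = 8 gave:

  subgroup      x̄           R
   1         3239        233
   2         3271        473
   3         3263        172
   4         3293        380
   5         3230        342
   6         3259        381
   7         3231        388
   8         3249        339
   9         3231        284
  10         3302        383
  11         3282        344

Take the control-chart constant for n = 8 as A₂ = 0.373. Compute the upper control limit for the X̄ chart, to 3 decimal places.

X̄̄ = (3239 + 3271 + 3263 + 3293 + 3230 + 3259 + 3231 + 3249 + 3231 + 3302 + 3282) / 11 = 35850.0000 / 11 = 3259.0909
R̄ = (233 + 473 + 172 + 380 + 342 + 381 + 388 + 339 + 284 + 383 + 344) / 11 = 3719.0000 / 11 = 338.0909
UCL = X̄̄ + A₂·R̄ = 3259.0909 + 0.373 × 338.0909 = 3385.1988

3385.199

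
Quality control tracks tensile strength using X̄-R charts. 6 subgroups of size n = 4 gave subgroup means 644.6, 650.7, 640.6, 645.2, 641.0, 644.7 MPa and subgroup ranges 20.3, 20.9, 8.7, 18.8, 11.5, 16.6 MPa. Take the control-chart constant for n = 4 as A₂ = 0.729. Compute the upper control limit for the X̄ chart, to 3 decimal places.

X̄̄ = (644.6 + 650.7 + 640.6 + 645.2 + 641.0 + 644.7) / 6 = 3866.8000 / 6 = 644.4667
R̄ = (20.3 + 20.9 + 8.7 + 18.8 + 11.5 + 16.6) / 6 = 96.8000 / 6 = 16.1333
UCL = X̄̄ + A₂·R̄ = 644.4667 + 0.729 × 16.1333 = 656.2279

656.228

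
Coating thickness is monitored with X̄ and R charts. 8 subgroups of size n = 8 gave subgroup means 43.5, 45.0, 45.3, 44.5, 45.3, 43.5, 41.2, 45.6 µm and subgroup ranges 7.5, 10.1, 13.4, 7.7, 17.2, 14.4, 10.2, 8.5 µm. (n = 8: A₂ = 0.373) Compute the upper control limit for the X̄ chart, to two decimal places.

X̄̄ = (43.5 + 45.0 + 45.3 + 44.5 + 45.3 + 43.5 + 41.2 + 45.6) / 8 = 353.9000 / 8 = 44.2375
R̄ = (7.5 + 10.1 + 13.4 + 7.7 + 17.2 + 14.4 + 10.2 + 8.5) / 8 = 89.0000 / 8 = 11.1250
UCL = X̄̄ + A₂·R̄ = 44.2375 + 0.373 × 11.1250 = 48.3871

48.39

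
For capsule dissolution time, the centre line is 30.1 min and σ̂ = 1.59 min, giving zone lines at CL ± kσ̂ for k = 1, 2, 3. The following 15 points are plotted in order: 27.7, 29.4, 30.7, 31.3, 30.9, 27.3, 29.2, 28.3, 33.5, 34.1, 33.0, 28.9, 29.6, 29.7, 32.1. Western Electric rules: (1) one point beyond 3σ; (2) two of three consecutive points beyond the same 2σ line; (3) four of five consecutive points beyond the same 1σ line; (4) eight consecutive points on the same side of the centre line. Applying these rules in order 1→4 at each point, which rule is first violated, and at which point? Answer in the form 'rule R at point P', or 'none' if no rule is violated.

rule 2 at point 10

Zone of each point (C = within 1σ̂, B = 1σ̂–2σ̂, A = 2σ̂–3σ̂, * = beyond 3σ̂; sign = side of CL): 1:-B, 2:-C, 3:+C, 4:+C, 5:+C, 6:-B, 7:-C, 8:-B, 9:+A, 10:+A, 11:+B, 12:-C, 13:-C, 14:-C, 15:+B
Rule 2 (two of three consecutive points beyond the same 2σ limit) is satisfied at point 10.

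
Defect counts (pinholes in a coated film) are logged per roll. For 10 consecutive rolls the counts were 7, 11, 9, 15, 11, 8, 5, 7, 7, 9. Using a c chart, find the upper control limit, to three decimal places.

17.850

c̄ = (7 + 11 + 9 + 15 + 11 + 8 + 5 + 7 + 7 + 9) / 10 = 89 / 10 = 8.9000
UCL = c̄ + 3√c̄ = 8.9000 + 3 × √8.9000 = 8.9000 + 3 × 2.9833 = 17.8499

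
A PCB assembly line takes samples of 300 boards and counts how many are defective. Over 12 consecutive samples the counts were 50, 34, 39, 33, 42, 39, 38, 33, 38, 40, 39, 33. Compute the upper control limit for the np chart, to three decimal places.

p̄ = Σdᵢ / (k·n) = 458 / (12 × 300) = 0.12722
UCL = np̄ + 3·√(np̄(1−p̄)) = 38.1667 + 3 × √(38.1667×0.87278) = 38.1667 + 3 × 5.7716 = 55.4814

55.481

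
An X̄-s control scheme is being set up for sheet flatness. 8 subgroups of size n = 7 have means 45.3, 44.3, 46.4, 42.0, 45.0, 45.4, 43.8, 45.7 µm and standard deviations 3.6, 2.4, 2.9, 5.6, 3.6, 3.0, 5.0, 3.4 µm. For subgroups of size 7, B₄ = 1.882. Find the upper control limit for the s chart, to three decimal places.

s̄ = (3.6 + 2.4 + 2.9 + 5.6 + 3.6 + 3.0 + 5.0 + 3.4) / 8 = 3.6875
UCL_s = B₄·s̄ = 1.882 × 3.6875 = 6.9399

6.940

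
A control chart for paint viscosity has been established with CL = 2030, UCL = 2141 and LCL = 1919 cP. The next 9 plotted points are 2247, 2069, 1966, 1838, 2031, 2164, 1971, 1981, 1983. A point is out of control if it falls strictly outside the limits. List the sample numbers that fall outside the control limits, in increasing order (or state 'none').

Compare each point to [1919, 2141]: sample 1 = 2247 > UCL; sample 4 = 1838 < LCL; sample 6 = 2164 > UCL.

1, 4, 6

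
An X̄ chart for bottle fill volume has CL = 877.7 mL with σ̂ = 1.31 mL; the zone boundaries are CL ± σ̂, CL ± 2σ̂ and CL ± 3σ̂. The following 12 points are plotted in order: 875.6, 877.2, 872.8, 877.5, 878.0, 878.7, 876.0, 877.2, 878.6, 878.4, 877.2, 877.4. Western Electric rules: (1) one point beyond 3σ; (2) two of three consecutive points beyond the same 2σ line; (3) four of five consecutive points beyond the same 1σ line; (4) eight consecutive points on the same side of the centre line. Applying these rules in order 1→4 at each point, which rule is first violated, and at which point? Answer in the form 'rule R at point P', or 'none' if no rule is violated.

Zone of each point (C = within 1σ̂, B = 1σ̂–2σ̂, A = 2σ̂–3σ̂, * = beyond 3σ̂; sign = side of CL): 1:-B, 2:-C, 3:-*, 4:-C, 5:+C, 6:+C, 7:-B, 8:-C, 9:+C, 10:+C, 11:-C, 12:-C
Rule 1 (one point beyond the 3σ limits) is satisfied at point 3.

rule 1 at point 3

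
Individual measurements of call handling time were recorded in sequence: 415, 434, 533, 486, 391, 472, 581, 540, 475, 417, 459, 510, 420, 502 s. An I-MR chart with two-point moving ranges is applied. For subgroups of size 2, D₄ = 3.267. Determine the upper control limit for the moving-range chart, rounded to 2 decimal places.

220.90

Moving ranges: 19, 99, 47, 95, 81, 109, 41, 65, 58, 42, 51, 90, 82; M̄R̄ = 879.0000 / 13 = 67.6154
UCL_MR = D₄·M̄R̄ = 3.267 × 67.6154 = 220.8995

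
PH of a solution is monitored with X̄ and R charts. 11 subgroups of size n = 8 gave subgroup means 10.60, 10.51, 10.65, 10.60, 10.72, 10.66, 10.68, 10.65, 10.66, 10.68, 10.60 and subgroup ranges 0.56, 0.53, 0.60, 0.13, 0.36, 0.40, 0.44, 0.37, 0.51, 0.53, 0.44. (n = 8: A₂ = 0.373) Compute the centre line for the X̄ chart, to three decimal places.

X̄̄ = (10.60 + 10.51 + 10.65 + 10.60 + 10.72 + 10.66 + 10.68 + 10.65 + 10.66 + 10.68 + 10.60) / 11 = 117.0100 / 11 = 10.6373
CL = X̄̄ = 10.6373

10.637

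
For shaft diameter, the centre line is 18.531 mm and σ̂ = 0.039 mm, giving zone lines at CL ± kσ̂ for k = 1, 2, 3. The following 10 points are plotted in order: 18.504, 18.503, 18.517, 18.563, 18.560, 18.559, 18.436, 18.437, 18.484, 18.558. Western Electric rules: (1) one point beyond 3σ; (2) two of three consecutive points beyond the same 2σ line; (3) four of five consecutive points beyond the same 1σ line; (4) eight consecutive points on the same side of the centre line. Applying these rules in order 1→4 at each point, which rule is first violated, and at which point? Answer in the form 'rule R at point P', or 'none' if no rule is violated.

Zone of each point (C = within 1σ̂, B = 1σ̂–2σ̂, A = 2σ̂–3σ̂, * = beyond 3σ̂; sign = side of CL): 1:-C, 2:-C, 3:-C, 4:+C, 5:+C, 6:+C, 7:-A, 8:-A, 9:-B, 10:+C
Rule 2 (two of three consecutive points beyond the same 2σ limit) is satisfied at point 8.

rule 2 at point 8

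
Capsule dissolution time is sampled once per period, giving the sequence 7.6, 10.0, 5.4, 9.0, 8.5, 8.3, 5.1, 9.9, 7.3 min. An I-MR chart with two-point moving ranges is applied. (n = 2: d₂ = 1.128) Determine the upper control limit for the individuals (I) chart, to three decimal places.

15.181

X̄ = (7.6 + 10.0 + 5.4 + 9.0 + 8.5 + 8.3 + 5.1 + 9.9 + 7.3) / 9 = 7.9000
Moving ranges: 2.4, 4.6, 3.6, 0.5, 0.2, 3.2, 4.8, 2.6; M̄R̄ = 21.9000 / 8 = 2.7375
UCL = X̄ + 3·M̄R̄/d₂ = 7.9000 + 3 × 2.7375 / 1.128 = 15.1806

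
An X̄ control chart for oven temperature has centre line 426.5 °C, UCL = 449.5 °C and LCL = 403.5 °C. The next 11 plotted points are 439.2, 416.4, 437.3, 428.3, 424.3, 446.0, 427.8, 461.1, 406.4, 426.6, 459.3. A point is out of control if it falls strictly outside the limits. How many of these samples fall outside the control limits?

Compare each point to [403.5, 449.5]: sample 8 = 461.1 > UCL; sample 11 = 459.3 > UCL.

2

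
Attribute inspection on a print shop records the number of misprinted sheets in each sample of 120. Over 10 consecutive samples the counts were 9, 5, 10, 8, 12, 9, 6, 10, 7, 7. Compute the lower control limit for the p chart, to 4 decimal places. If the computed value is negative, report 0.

p̄ = Σdᵢ / (k·n) = 83 / (10 × 120) = 0.06917
LCL = p̄ − 3·√(p̄(1−p̄)/n) = 0.06917 − 3 × 0.02316 = -0.00032 → 0 (negative, so LCL = 0)

0.0000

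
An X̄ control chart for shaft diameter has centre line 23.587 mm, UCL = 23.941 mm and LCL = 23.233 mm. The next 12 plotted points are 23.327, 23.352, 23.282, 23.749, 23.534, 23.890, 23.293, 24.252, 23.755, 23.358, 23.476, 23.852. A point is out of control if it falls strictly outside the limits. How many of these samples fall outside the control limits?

Compare each point to [23.233, 23.941]: sample 8 = 24.252 > UCL.

1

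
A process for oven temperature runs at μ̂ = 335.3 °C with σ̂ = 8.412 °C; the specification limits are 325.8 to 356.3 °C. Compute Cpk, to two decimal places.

0.38

Cpu = (USL − μ̂) / (3σ̂) = (356.3 − 335.3) / (3 × 8.412) = 0.8321; Cpl = (μ̂ − LSL) / (3σ̂) = (335.3 − 325.8) / (3 × 8.412) = 0.3764; Cpk = min(Cpu, Cpl) = 0.3764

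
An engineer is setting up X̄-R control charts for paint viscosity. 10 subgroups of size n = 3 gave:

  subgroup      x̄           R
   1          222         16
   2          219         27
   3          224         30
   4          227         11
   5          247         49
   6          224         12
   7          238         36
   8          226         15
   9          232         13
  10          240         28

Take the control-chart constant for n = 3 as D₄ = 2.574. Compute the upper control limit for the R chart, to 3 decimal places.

R̄ = (16 + 27 + 30 + 11 + 49 + 12 + 36 + 15 + 13 + 28) / 10 = 237.0000 / 10 = 23.7000
UCL_R = D₄·R̄ = 2.574 × 23.7000 = 61.0038

61.004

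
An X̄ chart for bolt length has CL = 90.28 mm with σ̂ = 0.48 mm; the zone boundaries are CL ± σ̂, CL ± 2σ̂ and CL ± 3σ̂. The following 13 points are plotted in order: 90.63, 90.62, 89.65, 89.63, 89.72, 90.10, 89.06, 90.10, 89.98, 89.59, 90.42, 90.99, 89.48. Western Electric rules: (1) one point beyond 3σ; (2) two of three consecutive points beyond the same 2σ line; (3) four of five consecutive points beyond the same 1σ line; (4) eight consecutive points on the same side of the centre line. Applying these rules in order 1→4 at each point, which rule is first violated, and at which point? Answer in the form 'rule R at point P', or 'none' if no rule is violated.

rule 3 at point 7

Zone of each point (C = within 1σ̂, B = 1σ̂–2σ̂, A = 2σ̂–3σ̂, * = beyond 3σ̂; sign = side of CL): 1:+C, 2:+C, 3:-B, 4:-B, 5:-B, 6:-C, 7:-A, 8:-C, 9:-C, 10:-B, 11:+C, 12:+B, 13:-B
Rule 3 (four of five consecutive points beyond the same 1σ limit) is satisfied at point 7.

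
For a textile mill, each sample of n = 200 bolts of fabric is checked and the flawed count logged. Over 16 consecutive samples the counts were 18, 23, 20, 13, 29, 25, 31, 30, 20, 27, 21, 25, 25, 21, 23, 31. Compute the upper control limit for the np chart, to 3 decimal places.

p̄ = Σdᵢ / (k·n) = 382 / (16 × 200) = 0.11937
UCL = np̄ + 3·√(np̄(1−p̄)) = 23.8750 + 3 × √(23.8750×0.88062) = 23.8750 + 3 × 4.5853 = 37.6309

37.631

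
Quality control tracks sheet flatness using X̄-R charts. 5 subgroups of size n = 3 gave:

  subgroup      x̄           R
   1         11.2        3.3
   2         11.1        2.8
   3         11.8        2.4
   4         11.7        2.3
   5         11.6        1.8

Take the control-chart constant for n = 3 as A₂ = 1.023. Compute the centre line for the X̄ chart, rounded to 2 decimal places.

11.48

X̄̄ = (11.2 + 11.1 + 11.8 + 11.7 + 11.6) / 5 = 57.4000 / 5 = 11.4800
CL = X̄̄ = 11.4800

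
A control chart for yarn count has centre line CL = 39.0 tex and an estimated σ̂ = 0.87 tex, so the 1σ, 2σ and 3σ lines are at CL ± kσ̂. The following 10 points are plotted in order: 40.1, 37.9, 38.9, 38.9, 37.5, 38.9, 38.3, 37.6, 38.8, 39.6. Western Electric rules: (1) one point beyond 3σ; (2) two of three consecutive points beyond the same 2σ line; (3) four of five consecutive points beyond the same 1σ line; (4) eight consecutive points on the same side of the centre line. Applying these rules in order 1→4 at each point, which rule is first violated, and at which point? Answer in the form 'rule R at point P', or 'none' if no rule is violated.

Zone of each point (C = within 1σ̂, B = 1σ̂–2σ̂, A = 2σ̂–3σ̂, * = beyond 3σ̂; sign = side of CL): 1:+B, 2:-B, 3:-C, 4:-C, 5:-B, 6:-C, 7:-C, 8:-B, 9:-C, 10:+C
Rule 4 (eight consecutive points on the same side of the centre line) is satisfied at point 9.

rule 4 at point 9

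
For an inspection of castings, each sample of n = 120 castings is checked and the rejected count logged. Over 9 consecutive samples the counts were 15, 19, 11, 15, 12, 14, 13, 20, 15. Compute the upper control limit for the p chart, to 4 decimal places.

0.2144

p̄ = Σdᵢ / (k·n) = 134 / (9 × 120) = 0.12407
UCL = p̄ + 3·√(p̄(1−p̄)/n) = 0.12407 + 3 × √(0.12407×0.87593/120) = 0.12407 + 3 × 0.03009 = 0.21436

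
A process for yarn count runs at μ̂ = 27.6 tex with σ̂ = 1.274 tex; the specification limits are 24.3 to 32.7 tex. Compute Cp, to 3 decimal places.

Cp = (USL − LSL) / (6σ̂) = (32.7 − 24.3) / (6 × 1.274) = 8.4000 / 7.6440 = 1.0989

1.099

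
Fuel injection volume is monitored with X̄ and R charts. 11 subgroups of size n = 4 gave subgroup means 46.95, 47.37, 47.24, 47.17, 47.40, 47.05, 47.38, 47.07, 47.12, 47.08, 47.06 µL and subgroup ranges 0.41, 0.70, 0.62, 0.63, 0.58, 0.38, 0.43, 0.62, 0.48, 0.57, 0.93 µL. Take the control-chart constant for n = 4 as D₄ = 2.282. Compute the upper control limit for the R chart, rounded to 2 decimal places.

R̄ = (0.41 + 0.70 + 0.62 + 0.63 + 0.58 + 0.38 + 0.43 + 0.62 + 0.48 + 0.57 + 0.93) / 11 = 6.3500 / 11 = 0.5773
UCL_R = D₄·R̄ = 2.282 × 0.5773 = 1.3173

1.32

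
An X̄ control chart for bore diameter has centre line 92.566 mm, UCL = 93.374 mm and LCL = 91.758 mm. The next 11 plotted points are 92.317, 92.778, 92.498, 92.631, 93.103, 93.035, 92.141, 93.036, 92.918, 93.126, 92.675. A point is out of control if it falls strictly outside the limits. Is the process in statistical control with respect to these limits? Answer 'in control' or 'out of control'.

All 11 points lie within [91.758, 93.374].

in control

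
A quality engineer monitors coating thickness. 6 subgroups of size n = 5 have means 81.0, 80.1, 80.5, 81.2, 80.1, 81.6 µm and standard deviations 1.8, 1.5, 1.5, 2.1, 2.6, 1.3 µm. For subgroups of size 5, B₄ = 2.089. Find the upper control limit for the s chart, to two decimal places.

3.76

s̄ = (1.8 + 1.5 + 1.5 + 2.1 + 2.6 + 1.3) / 6 = 1.8000
UCL_s = B₄·s̄ = 2.089 × 1.8000 = 3.7602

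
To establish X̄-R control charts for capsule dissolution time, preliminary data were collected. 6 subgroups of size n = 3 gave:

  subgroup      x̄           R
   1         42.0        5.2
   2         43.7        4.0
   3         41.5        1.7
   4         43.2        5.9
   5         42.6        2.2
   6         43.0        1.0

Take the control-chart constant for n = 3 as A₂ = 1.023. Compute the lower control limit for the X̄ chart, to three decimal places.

39.257

X̄̄ = (42.0 + 43.7 + 41.5 + 43.2 + 42.6 + 43.0) / 6 = 256.0000 / 6 = 42.6667
R̄ = (5.2 + 4.0 + 1.7 + 5.9 + 2.2 + 1.0) / 6 = 20.0000 / 6 = 3.3333
LCL = X̄̄ − A₂·R̄ = 42.6667 − 1.023 × 3.3333 = 39.2567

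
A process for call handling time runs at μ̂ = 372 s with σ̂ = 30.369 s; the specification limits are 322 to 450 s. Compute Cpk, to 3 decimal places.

0.549

Cpu = (USL − μ̂) / (3σ̂) = (450 − 372) / (3 × 30.369) = 0.8561; Cpl = (μ̂ − LSL) / (3σ̂) = (372 − 322) / (3 × 30.369) = 0.5488; Cpk = min(Cpu, Cpl) = 0.5488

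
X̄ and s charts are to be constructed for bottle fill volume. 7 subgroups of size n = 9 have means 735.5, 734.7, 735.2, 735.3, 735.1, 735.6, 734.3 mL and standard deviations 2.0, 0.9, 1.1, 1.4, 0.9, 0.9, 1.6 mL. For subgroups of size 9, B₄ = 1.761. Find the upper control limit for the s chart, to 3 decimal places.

2.214

s̄ = (2.0 + 0.9 + 1.1 + 1.4 + 0.9 + 0.9 + 1.6) / 7 = 1.2571
UCL_s = B₄·s̄ = 1.761 × 1.2571 = 2.2138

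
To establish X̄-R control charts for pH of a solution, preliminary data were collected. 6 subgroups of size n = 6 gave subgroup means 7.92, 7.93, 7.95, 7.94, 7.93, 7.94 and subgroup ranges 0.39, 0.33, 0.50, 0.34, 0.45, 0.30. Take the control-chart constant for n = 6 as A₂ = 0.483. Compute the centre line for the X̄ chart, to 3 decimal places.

X̄̄ = (7.92 + 7.93 + 7.95 + 7.94 + 7.93 + 7.94) / 6 = 47.6100 / 6 = 7.9350
CL = X̄̄ = 7.9350

7.935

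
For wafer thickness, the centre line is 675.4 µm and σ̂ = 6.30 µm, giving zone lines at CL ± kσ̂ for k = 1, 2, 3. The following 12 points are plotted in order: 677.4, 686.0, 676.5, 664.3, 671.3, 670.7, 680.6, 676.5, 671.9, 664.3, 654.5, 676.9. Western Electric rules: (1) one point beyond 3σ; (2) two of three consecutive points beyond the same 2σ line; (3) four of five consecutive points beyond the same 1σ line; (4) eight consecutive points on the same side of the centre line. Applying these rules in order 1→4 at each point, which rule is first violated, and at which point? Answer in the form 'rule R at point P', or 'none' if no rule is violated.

rule 1 at point 11

Zone of each point (C = within 1σ̂, B = 1σ̂–2σ̂, A = 2σ̂–3σ̂, * = beyond 3σ̂; sign = side of CL): 1:+C, 2:+B, 3:+C, 4:-B, 5:-C, 6:-C, 7:+C, 8:+C, 9:-C, 10:-B, 11:-*, 12:+C
Rule 1 (one point beyond the 3σ limits) is satisfied at point 11.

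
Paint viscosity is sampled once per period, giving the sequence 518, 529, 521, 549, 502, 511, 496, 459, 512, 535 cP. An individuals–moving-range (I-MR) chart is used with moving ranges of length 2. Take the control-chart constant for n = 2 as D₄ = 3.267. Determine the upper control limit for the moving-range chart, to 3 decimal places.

83.853

Moving ranges: 11, 8, 28, 47, 9, 15, 37, 53, 23; M̄R̄ = 231.0000 / 9 = 25.6667
UCL_MR = D₄·M̄R̄ = 3.267 × 25.6667 = 83.8530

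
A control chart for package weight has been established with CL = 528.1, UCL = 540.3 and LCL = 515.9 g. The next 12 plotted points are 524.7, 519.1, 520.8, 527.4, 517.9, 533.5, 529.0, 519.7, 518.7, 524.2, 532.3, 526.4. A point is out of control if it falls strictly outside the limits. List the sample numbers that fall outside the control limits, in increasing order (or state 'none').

All 12 points lie within [515.9, 540.3].

none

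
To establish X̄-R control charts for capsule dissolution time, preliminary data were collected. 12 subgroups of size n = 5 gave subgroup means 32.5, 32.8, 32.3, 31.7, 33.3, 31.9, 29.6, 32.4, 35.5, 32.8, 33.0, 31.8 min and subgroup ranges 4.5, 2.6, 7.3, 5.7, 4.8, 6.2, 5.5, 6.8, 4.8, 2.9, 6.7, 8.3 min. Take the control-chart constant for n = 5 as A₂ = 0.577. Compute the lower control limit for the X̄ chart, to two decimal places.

X̄̄ = (32.5 + 32.8 + 32.3 + 31.7 + 33.3 + 31.9 + 29.6 + 32.4 + 35.5 + 32.8 + 33.0 + 31.8) / 12 = 389.6000 / 12 = 32.4667
R̄ = (4.5 + 2.6 + 7.3 + 5.7 + 4.8 + 6.2 + 5.5 + 6.8 + 4.8 + 2.9 + 6.7 + 8.3) / 12 = 66.1000 / 12 = 5.5083
LCL = X̄̄ − A₂·R̄ = 32.4667 − 0.577 × 5.5083 = 29.2884

29.29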